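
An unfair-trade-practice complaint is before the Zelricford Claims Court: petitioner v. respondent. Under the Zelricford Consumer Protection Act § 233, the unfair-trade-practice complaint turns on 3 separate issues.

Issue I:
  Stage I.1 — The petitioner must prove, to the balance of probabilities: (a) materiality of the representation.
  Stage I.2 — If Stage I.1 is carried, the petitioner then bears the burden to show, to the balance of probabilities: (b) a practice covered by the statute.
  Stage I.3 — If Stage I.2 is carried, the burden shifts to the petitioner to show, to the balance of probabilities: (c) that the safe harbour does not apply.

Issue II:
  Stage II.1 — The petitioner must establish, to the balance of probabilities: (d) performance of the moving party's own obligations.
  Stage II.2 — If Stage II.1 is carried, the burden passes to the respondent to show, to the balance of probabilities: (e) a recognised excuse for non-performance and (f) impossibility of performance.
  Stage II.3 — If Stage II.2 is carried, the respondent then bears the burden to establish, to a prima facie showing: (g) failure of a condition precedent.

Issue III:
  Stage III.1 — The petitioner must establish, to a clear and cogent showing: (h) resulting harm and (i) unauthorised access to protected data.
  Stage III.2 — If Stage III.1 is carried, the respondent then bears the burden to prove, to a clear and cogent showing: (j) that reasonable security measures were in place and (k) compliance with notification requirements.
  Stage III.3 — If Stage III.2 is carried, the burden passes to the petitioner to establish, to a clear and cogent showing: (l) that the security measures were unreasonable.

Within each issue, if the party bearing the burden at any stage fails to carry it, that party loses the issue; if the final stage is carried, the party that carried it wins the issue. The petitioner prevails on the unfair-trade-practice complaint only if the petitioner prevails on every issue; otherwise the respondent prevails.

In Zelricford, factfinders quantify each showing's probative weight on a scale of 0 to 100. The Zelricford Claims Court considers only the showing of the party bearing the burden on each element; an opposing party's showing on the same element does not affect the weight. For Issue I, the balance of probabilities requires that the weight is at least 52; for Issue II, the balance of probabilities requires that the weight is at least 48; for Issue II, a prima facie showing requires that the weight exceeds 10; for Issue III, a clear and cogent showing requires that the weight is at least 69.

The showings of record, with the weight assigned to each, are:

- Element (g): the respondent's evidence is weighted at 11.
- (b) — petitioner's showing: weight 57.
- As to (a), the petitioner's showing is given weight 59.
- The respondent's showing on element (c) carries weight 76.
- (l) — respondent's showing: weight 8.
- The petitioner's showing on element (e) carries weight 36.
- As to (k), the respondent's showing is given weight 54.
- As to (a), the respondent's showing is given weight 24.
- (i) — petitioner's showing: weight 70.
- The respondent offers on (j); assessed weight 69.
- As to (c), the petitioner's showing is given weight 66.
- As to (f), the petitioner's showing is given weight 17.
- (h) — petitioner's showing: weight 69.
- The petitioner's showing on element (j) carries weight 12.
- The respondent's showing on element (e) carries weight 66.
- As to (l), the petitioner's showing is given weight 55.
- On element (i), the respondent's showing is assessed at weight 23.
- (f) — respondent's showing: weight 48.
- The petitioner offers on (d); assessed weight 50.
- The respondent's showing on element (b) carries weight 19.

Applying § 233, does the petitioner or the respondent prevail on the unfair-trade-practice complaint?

— Issue I —
Stage I.1 (petitioner, the balance of probabilities, weight is at least 52): (a) 59 (respondent's 24 disregarded) ≥ 52 — meets.
  Stage I.1 is satisfied; the petitioner continues to bear the burden.
Stage I.2 (petitioner, the balance of probabilities, weight is at least 52): (b) 57 (respondent's 19 disregarded) ≥ 52 — meets.
  Stage I.2 is satisfied; the petitioner continues to bear the burden.
Stage I.3 (petitioner, the balance of probabilities, weight is at least 52): (c) 66 (respondent's 76 disregarded) ≥ 52 — meets.
  All elements met at the final stage.
Every stage carried; the petitioner prevails on this issue.
— Issue II —
At Stage II.1 the petitioner must meet the balance of probabilities (weight is at least 48): on (d) the weight is 50, ≥ 48, so (d) meets the standard.
  Stage II.1 carried; the burden shifts to the respondent.
At Stage II.2 the respondent must meet the balance of probabilities (weight is at least 48): on (e) the weight is 66 (the petitioner's 36 is given no effect), which does reach 48, so (e) meets the standard; on (f) the weight is 48 (the petitioner's 17 is given no effect), ≥ 48, so (f) meets the standard.
  Stage II.2 is satisfied; the respondent continues to bear the burden.
At Stage II.3 the respondent must meet a prima facie showing (weight exceeds 10): on (g) the weight is 11, > 10, so (g) meets the standard.
  The respondent carries the last stage.
With every stage satisfied, the respondent prevails on this issue.
— Issue III —
Stage III.1 (petitioner, a clear and cogent showing, weight is at least 69): (h) 69 ≥ 69 — meets; (i) 70 (respondent's 23 disregarded) ≥ 69 — meets.
  Stage III.1 is satisfied; the onus moves to the respondent.
Stage III.2 (respondent, a clear and cogent showing, weight is at least 69): (j) 69 (petitioner's 12 disregarded) ≥ 69 — meets; (k) 54 < 69 — fails.
  The respondent does not carry Stage III.2.
The analysis ends at Stage III.2; the petitioner prevails on this issue.
Per-issue: Issue I → petitioner; Issue II → respondent; Issue III → petitioner. The petitioner must prevail on every issue; overall, the respondent prevails.

respondent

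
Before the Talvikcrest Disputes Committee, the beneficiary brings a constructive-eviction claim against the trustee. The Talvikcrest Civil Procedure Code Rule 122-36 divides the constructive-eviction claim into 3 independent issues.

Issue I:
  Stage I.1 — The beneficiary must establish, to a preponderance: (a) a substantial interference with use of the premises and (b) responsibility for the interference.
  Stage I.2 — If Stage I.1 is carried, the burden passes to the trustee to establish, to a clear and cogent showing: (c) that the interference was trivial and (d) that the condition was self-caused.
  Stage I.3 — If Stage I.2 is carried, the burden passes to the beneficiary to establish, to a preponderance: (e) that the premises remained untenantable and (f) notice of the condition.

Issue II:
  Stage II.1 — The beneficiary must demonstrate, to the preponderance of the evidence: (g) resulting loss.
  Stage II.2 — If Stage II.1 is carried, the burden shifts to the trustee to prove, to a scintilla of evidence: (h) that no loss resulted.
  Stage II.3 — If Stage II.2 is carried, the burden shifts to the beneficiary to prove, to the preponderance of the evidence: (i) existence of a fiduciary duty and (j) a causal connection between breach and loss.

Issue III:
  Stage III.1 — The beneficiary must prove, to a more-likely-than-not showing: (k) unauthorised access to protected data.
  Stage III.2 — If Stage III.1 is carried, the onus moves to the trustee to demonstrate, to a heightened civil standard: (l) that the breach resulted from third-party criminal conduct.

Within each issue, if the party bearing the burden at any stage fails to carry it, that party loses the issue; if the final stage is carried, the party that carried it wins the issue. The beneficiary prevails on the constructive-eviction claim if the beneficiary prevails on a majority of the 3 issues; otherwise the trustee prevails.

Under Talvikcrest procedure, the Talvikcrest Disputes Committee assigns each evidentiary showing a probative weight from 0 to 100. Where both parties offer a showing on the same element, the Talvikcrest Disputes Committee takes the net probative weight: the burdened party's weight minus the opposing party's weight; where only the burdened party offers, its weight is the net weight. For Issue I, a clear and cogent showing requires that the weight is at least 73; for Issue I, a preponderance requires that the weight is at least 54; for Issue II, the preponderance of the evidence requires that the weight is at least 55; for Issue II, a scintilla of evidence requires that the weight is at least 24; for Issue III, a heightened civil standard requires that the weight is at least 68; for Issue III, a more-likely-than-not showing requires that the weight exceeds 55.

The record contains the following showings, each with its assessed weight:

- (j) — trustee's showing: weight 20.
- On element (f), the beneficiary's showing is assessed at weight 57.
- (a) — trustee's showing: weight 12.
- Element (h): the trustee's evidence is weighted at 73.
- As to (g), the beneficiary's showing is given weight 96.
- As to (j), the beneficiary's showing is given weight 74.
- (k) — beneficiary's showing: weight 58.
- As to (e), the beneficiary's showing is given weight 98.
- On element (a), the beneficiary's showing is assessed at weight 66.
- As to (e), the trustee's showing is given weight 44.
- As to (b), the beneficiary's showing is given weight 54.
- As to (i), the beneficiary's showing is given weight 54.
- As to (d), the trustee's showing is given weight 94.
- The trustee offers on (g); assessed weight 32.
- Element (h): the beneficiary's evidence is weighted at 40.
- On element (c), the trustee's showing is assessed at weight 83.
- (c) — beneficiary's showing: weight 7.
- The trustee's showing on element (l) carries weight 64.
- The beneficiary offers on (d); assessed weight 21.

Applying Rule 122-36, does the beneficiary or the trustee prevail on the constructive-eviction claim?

— Issue I —
At Stage I.1 the beneficiary must meet a preponderance (weight is at least 54): on (a) the weight is 66 less the opposing 12 gives net 54, which does reach 54, so (a) meets the standard; on (b) the weight is 54, which does reach 54, so (b) meets the standard.
  Stage I.1 carried; the burden shifts to the trustee.
At Stage I.2 the trustee must meet a clear and cogent showing (weight is at least 73): on (c) the weight is 83 less the opposing 7 gives net 76, ≥ 73, so (c) meets the standard; on (d) the weight is 94 less the opposing 21 gives net 73, ≥ 73, so (d) meets the standard.
  All elements met. The burden passes to the beneficiary.
At Stage I.3 the beneficiary must meet a preponderance (weight is at least 54): on (e) the weight is 98 less the opposing 44 gives net 54, which does reach 54, so (e) meets the standard; on (f) the weight is 57, which does reach 54, so (f) meets the standard.
  All elements met at the final stage.
All stages carried — the beneficiary prevails on this issue.
— Issue II —
At Stage II.1 the beneficiary must meet the preponderance of the evidence (weight is at least 55): on (g) the weight is 96 less the opposing 32 gives net 64, which does reach 55, so (g) meets the standard.
  Stage II.1 carried; the burden shifts to the trustee.
At Stage II.2 the trustee must meet a scintilla of evidence (weight is at least 24): on (h) the weight is 73 less the opposing 40 gives net 33, which does reach 24, so (h) meets the standard.
  All elements met. The burden passes to the beneficiary.
At Stage II.3 the beneficiary must meet the preponderance of the evidence (weight is at least 55): on (i) the weight is 54, which does not reach 55, so (i) does not meet the standard; on (j) the weight is 74 less the opposing 20 gives net 54, which does not reach 55, so (j) does not meet the standard.
  Stage II.3 not carried; the beneficiary fails its burden.
The analysis ends at Stage II.3; the trustee prevails on this issue.
— Issue III —
At Stage III.1 the beneficiary must meet a more-likely-than-not showing (weight exceeds 55): on (k) the weight is 58, which does exceed 55, so (k) meets the standard.
  All elements met. The burden passes to the trustee.
At Stage III.2 the trustee must meet a heightened civil standard (weight is at least 68): on (l) the weight is 64, which does not reach 68, so (l) does not meet the standard.
  Not every element is met, so the trustee fails to carry Stage III.2.
So the beneficiary prevails on this issue.
Per-issue: Issue I → beneficiary; Issue II → trustee; Issue III → beneficiary. The beneficiary must prevail on a majority of issues; overall, the beneficiary prevails.

beneficiary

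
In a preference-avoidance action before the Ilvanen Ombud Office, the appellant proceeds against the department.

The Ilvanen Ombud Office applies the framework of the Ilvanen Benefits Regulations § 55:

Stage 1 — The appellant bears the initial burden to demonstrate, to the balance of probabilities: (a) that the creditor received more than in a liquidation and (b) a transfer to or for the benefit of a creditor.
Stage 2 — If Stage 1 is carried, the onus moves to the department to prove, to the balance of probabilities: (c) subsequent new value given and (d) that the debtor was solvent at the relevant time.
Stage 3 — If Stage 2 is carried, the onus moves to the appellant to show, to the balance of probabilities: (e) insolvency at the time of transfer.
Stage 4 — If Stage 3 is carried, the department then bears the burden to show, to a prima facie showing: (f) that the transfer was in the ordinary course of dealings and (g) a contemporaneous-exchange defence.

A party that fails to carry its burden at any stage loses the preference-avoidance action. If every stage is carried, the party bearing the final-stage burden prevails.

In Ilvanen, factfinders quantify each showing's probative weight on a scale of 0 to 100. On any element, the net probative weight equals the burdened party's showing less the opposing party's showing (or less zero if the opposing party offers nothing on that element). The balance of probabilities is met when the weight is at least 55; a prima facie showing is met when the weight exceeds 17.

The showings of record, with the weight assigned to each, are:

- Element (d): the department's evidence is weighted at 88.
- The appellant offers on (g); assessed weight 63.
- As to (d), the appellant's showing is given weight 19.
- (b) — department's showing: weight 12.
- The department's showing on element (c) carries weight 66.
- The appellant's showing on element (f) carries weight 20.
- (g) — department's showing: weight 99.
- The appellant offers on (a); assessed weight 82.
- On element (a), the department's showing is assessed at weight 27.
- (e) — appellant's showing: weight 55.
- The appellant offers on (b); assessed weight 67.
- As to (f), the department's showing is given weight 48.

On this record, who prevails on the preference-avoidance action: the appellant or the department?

Stage 1 (appellant, the balance of probabilities, weight is at least 55): (a) net 82−27=55 ≥ 55 — meets; (b) net 67−12=55 ≥ 55 — meets.
  All elements met. The burden passes to the department.
Stage 2 (department, the balance of probabilities, weight is at least 55): (c) 66 ≥ 55 — meets; (d) net 88−19=69 ≥ 55 — meets.
  All elements met. The burden passes to the appellant.
Stage 3 (appellant, the balance of probabilities, weight is at least 55): (e) 55 ≥ 55 — meets.
  All elements met. The burden passes to the department.
Stage 4 (department, a prima facie showing, weight exceeds 17): (f) net 48−20=28 > 17 — meets; (g) net 99−63=36 > 17 — meets.
  All elements met at the final stage.
With every stage satisfied, the department prevails.

department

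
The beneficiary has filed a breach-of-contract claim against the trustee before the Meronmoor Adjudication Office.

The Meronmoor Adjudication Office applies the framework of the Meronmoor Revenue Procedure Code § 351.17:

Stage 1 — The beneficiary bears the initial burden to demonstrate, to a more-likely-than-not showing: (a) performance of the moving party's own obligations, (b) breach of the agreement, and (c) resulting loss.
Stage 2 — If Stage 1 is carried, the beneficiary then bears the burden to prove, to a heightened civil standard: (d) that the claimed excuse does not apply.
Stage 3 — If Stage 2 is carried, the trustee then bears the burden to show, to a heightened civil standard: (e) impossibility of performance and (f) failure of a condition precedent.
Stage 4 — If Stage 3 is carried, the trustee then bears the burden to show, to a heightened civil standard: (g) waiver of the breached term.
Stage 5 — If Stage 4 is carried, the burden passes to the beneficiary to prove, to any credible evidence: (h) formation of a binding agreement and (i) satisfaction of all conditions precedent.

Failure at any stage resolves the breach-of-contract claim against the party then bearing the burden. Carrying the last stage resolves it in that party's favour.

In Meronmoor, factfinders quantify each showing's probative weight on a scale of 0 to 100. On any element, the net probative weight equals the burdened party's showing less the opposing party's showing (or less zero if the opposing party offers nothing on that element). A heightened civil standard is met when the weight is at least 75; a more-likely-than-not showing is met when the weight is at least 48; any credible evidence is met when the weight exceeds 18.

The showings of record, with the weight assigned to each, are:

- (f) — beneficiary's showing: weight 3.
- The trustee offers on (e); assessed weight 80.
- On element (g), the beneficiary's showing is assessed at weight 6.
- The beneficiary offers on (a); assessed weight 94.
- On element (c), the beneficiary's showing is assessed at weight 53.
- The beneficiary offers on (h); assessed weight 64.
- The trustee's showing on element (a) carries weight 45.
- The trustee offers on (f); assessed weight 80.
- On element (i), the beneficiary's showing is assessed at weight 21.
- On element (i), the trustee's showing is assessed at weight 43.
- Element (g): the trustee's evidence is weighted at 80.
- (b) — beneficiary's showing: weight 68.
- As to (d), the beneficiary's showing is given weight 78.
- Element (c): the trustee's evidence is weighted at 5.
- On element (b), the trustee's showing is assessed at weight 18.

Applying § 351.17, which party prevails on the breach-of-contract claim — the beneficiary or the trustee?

At Stage 1 the beneficiary must meet a more-likely-than-not showing (weight is at least 48): on (a) the weight is 94 less the opposing 45 gives net 49, ≥ 48, so (a) meets the standard; on (b) the weight is 68 less the opposing 18 gives net 50, ≥ 48, so (b) meets the standard; on (c) the weight is 53 less the opposing 5 gives net 48, ≥ 48, so (c) meets the standard.
  All elements met. The beneficiary retains the burden for Stage 2.
At Stage 2 the beneficiary must meet a heightened civil standard (weight is at least 75): on (d) the weight is 78, which does reach 75, so (d) meets the standard.
  Stage 2 is satisfied; the onus moves to the trustee.
At Stage 3 the trustee must meet a heightened civil standard (weight is at least 75): on (e) the weight is 80, which does reach 75, so (e) meets the standard; on (f) the weight is 80 less the opposing 3 gives net 77, ≥ 75, so (f) meets the standard.
  Stage 3 is satisfied; the trustee continues to bear the burden.
At Stage 4 the trustee must meet a heightened civil standard (weight is at least 75): on (g) the weight is 80 less the opposing 6 gives net 74, which does not reach 75, so (g) does not meet the standard.
  The trustee does not carry Stage 4.
So the beneficiary prevails.

beneficiary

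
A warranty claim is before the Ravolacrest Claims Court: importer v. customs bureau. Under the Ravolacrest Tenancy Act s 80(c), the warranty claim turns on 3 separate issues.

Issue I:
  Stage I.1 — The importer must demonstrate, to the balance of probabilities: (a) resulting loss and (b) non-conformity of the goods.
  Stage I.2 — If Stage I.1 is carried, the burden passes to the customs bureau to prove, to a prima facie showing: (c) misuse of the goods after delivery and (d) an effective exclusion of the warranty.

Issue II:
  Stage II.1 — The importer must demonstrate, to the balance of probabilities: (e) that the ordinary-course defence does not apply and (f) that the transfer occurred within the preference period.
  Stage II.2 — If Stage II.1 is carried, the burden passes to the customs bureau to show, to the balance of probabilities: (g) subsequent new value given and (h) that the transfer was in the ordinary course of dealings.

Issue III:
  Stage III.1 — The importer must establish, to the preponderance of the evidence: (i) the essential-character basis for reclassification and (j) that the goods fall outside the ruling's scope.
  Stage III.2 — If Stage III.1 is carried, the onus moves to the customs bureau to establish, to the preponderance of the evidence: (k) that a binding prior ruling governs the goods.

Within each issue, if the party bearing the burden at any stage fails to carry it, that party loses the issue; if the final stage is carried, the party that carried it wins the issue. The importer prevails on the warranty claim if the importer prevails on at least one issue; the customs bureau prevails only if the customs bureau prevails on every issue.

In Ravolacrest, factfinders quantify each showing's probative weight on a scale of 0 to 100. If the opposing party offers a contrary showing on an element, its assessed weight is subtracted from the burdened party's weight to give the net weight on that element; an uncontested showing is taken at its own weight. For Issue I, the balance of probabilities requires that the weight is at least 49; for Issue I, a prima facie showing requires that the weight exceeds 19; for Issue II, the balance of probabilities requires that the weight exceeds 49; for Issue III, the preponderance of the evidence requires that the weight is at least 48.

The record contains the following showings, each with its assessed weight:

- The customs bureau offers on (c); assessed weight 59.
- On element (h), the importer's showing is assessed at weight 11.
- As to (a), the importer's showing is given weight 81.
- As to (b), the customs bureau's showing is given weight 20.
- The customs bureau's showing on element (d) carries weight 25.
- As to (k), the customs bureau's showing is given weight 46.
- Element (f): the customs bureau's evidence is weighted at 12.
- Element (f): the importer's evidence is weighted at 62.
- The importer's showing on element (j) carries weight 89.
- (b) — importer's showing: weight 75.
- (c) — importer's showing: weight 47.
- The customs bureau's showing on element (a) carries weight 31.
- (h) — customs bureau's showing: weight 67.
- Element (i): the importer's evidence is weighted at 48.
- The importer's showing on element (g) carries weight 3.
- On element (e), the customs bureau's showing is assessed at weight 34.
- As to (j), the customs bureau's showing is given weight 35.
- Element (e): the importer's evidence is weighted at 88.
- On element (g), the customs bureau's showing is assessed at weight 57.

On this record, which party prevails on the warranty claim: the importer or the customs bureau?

— Issue I —
At Stage I.1 the importer must meet the balance of probabilities (weight is at least 49): on (a) the weight is 81 less the opposing 31 gives net 50, which does reach 49, so (a) meets the standard; on (b) the weight is 75 less the opposing 20 gives net 55, which does reach 49, so (b) meets the standard.
  The importer carries Stage I.1; the customs bureau now bears the burden.
At Stage I.2 the customs bureau must meet a prima facie showing (weight exceeds 19): on (c) the weight is 59 less the opposing 47 gives net 12, which does not exceed 19, so (c) does not meet the standard; on (d) the weight is 25, which does exceed 19, so (d) meets the standard.
  The customs bureau does not carry Stage I.2.
So the importer prevails on this issue.
— Issue II —
Stage II.1 — burden on importer; standard: the balance of probabilities (weight exceeds 49).
    (e): 88 − 34 = 54 > 49 [met]
    (f): 62 − 12 = 50 > 49 [met]
  All elements met. The burden passes to the customs bureau.
Stage II.2 — burden on customs bureau; standard: the balance of probabilities (weight exceeds 49).
    (g): 57 − 3 = 54 > 49 [met]
    (h): 67 − 11 = 56 > 49 [met]
  Stage II.2 carried; the final stage is satisfied.
All stages carried — the customs bureau prevails on this issue.
— Issue III —
Stage III.1 — burden on importer; standard: the preponderance of the evidence (weight is at least 48).
    (i): 48 ≥ 48 [met]
    (j): 89 − 35 = 54 ≥ 48 [met]
  Stage III.1 carried; the burden shifts to the customs bureau.
Stage III.2 — burden on customs bureau; standard: the preponderance of the evidence (weight is at least 48).
    (k): 46 < 48 [not met]
  Not every element is met, so the customs bureau fails to carry Stage III.2.
The analysis ends at Stage III.2; the importer prevails on this issue.
Per-issue: Issue I → importer; Issue II → customs bureau; Issue III → importer. The importer must prevail on at least one issue; overall, the importer prevails.

importer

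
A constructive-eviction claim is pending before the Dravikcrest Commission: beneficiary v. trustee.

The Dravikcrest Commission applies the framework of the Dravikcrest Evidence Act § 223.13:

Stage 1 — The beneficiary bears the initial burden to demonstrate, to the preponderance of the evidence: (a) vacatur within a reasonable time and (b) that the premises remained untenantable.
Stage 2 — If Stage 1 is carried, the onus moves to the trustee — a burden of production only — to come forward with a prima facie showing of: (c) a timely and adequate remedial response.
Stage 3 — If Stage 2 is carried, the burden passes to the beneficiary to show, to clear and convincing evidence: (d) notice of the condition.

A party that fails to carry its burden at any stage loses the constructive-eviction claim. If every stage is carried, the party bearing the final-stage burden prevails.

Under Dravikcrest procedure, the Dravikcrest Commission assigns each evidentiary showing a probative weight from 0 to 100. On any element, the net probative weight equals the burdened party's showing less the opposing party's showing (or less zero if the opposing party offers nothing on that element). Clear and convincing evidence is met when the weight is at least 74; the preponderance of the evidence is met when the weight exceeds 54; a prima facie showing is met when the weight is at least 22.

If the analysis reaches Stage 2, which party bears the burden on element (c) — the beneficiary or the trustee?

trustee

Stage 2's rule assigns the burden to the trustee (to a prima facie showing).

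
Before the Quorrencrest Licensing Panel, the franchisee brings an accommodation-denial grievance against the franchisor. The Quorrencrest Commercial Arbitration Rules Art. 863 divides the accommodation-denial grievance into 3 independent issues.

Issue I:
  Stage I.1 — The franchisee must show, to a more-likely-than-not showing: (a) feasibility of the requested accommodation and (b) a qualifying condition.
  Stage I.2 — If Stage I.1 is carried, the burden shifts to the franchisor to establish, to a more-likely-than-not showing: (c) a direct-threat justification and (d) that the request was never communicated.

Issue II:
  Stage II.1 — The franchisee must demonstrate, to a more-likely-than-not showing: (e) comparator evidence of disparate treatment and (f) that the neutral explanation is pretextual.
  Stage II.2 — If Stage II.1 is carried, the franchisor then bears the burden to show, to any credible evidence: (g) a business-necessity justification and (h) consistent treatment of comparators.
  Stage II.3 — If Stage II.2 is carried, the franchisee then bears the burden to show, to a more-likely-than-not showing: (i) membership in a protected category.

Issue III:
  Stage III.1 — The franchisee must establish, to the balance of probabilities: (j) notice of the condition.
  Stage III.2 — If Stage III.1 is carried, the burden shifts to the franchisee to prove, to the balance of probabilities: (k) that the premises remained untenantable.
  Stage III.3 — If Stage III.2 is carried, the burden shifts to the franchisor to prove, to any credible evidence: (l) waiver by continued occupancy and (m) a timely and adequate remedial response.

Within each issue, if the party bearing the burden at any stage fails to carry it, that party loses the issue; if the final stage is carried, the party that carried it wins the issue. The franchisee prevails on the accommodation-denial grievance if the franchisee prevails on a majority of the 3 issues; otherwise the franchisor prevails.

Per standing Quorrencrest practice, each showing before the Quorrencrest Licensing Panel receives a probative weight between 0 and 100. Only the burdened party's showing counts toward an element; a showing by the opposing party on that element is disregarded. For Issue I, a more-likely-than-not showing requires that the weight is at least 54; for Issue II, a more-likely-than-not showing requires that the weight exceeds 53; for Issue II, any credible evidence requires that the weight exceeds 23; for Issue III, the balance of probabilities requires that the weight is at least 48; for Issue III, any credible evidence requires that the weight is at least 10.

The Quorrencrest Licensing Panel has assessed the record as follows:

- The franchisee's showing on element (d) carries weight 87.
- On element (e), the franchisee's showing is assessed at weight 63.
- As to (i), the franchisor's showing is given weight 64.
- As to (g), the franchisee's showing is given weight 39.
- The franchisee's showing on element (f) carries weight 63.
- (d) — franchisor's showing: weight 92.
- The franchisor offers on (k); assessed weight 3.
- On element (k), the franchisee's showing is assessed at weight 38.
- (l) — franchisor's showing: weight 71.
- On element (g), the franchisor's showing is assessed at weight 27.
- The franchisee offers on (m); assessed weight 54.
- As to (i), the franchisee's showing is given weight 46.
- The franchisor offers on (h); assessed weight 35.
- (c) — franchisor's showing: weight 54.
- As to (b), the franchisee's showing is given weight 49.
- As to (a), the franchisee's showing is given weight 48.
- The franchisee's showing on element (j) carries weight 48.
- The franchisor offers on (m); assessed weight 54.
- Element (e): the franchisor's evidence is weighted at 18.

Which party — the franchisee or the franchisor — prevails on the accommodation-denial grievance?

franchisor

— Issue I —
Stage I.1 — burden on franchisee; standard: a more-likely-than-not showing (weight is at least 54).
    (a): 48 < 54 [not met]
    (b): 49 < 54 [not met]
  Stage I.1 not carried; the franchisee fails its burden.
The franchisor prevails on this issue.
— Issue II —
Stage II.1 — burden on franchisee; standard: a more-likely-than-not showing (weight exceeds 53).
    (e): 63 (franchisor's 18 disregarded) > 53 [met]
    (f): 63 > 53 [met]
  All elements met. The burden passes to the franchisor.
Stage II.2 — burden on franchisor; standard: any credible evidence (weight exceeds 23).
    (g): 27 (franchisee's 39 disregarded) > 23 [met]
    (h): 35 > 23 [met]
  Stage II.2 carried; the burden shifts to the franchisee.
Stage II.3 — burden on franchisee; standard: a more-likely-than-not showing (weight exceeds 53).
    (i): 46 (franchisor's 64 disregarded) ≤ 53 [not met]
  Not every element is met, so the franchisee fails to carry Stage II.3.
The franchisor prevails on this issue.
— Issue III —
At Stage III.1 the franchisee must meet the balance of probabilities (weight is at least 48): on (j) the weight is 48, ≥ 48, so (j) meets the standard.
  All elements met. The franchisee retains the burden for Stage III.2.
At Stage III.2 the franchisee must meet the balance of probabilities (weight is at least 48): on (k) the weight is 38 (the franchisor's 3 is given no effect), which does not reach 48, so (k) does not meet the standard.
  The franchisee does not carry Stage III.2.
The analysis ends at Stage III.2; the franchisor prevails on this issue.
Per-issue: Issue I → franchisor; Issue II → franchisor; Issue III → franchisor. The franchisee must prevail on a majority of issues; overall, the franchisor prevails.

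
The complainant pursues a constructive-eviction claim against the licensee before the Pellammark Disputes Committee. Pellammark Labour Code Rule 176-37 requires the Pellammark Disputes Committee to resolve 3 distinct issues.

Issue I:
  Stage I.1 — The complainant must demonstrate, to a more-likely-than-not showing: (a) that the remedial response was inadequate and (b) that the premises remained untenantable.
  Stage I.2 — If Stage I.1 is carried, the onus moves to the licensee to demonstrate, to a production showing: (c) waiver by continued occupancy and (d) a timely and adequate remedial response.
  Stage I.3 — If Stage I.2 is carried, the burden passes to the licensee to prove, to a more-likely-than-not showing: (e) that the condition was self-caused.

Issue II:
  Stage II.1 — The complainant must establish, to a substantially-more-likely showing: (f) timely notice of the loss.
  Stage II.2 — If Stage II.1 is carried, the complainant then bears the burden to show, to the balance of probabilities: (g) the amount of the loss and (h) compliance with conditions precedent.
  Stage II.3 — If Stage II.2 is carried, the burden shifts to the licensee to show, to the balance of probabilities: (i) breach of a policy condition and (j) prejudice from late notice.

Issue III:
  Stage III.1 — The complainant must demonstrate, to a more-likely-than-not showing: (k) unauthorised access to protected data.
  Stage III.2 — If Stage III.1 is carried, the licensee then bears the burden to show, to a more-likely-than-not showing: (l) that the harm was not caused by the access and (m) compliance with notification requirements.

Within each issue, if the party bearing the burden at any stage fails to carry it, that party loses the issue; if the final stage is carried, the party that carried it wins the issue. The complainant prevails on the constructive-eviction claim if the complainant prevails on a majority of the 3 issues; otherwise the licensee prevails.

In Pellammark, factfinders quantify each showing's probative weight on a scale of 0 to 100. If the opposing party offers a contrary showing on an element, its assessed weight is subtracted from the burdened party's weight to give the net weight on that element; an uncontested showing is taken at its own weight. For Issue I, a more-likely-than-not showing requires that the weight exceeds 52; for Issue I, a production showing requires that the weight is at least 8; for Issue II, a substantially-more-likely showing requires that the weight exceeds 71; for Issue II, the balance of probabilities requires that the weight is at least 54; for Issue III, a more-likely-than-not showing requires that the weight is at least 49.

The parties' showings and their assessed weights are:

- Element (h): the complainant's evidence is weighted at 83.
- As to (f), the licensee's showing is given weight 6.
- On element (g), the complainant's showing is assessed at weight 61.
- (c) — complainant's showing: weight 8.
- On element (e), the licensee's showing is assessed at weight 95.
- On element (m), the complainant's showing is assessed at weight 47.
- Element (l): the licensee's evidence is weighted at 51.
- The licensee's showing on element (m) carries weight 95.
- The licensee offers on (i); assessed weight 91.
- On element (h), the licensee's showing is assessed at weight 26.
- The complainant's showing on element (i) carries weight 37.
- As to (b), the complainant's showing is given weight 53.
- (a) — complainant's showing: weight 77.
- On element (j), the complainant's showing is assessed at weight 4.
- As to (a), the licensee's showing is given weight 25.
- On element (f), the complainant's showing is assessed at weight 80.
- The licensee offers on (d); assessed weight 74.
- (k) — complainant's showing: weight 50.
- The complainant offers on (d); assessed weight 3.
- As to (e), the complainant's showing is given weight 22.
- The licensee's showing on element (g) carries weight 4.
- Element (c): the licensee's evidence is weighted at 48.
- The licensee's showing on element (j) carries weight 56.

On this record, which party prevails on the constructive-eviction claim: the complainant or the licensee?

— Issue I —
Stage I.1 — burden on complainant; standard: a more-likely-than-not showing (weight exceeds 52).
    (a): 77 − 25 = 52 ≤ 52 [not met]
    (b): 53 > 52 [met]
  The complainant does not carry Stage I.1.
The licensee prevails on this issue.
— Issue II —
At Stage II.1 the complainant must meet a substantially-more-likely showing (weight exceeds 71): on (f) the weight is 80 less the opposing 6 gives net 74, > 71, so (f) meets the standard.
  Stage II.1 carried; the burden remains with the complainant.
At Stage II.2 the complainant must meet the balance of probabilities (weight is at least 54): on (g) the weight is 61 less the opposing 4 gives net 57, which does reach 54, so (g) meets the standard; on (h) the weight is 83 less the opposing 26 gives net 57, which does reach 54, so (h) meets the standard.
  The complainant carries Stage II.2; the licensee now bears the burden.
At Stage II.3 the licensee must meet the balance of probabilities (weight is at least 54): on (i) the weight is 91 less the opposing 37 gives net 54, which does reach 54, so (i) meets the standard; on (j) the weight is 56 less the opposing 4 gives net 52, < 54, so (j) does not meet the standard.
  Not every element is met, so the licensee fails to carry Stage II.3.
So the complainant prevails on this issue.
— Issue III —
Stage III.1 (complainant, a more-likely-than-not showing, weight is at least 49): (k) 50 ≥ 49 — meets.
  All elements met. The burden passes to the licensee.
Stage III.2 (licensee, a more-likely-than-not showing, weight is at least 49): (l) 51 ≥ 49 — meets; (m) net 95−47=48 < 49 — fails.
  The licensee does not carry Stage III.2.
The complainant prevails on this issue.
Per-issue: Issue I → licensee; Issue II → complainant; Issue III → complainant. The complainant must prevail on a majority of issues; overall, the complainant prevails.

complainant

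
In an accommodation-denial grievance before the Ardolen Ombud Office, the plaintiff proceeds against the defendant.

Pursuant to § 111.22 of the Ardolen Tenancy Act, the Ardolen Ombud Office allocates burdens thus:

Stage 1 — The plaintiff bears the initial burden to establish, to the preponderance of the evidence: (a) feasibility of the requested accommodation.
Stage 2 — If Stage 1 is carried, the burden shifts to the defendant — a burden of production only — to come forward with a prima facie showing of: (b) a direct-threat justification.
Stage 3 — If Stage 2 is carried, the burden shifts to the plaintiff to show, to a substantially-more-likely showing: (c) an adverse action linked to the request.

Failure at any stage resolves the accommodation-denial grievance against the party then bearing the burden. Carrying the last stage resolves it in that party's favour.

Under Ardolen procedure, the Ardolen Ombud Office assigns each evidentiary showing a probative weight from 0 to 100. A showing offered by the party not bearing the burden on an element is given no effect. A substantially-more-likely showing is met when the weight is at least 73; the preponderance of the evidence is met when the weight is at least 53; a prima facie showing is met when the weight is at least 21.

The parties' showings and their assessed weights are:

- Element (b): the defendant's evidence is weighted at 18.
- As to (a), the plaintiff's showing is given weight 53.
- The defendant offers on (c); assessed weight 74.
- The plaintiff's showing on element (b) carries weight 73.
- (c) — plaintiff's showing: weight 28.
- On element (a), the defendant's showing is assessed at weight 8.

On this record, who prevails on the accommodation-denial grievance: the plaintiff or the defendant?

plaintiff

Stage 1 — burden on plaintiff; standard: the preponderance of the evidence (weight is at least 53).
    (a): 53 (defendant's 8 disregarded) ≥ 53 [met]
  Stage 1 carried; the burden shifts to the defendant.
Stage 2 — burden on defendant; standard: a prima facie showing (weight is at least 21).
    (b): 18 (plaintiff's 73 disregarded) < 21 [not met]
  The defendant does not carry Stage 2.
The analysis ends at Stage 2; the plaintiff prevails.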